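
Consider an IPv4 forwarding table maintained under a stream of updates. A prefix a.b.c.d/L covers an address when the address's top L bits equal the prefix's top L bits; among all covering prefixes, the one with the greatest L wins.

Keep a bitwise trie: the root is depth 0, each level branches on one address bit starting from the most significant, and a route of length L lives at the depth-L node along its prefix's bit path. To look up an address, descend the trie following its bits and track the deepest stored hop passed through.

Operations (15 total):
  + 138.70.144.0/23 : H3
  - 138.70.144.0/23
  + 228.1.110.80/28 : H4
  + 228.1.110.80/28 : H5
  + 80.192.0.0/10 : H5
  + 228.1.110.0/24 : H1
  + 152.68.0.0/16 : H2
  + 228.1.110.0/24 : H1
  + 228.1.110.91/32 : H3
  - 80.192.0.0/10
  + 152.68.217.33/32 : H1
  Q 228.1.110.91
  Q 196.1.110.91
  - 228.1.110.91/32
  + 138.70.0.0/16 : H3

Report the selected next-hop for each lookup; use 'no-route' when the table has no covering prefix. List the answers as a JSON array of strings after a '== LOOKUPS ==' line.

Trace:
  + 138.70.144.0/23 (H3) depth=23
  - 138.70.144.0/23 clear@23
  + 228.1.110.80/28 (H4) depth=28
  + 228.1.110.80/28 (H5) depth=28
  + 80.192.0.0/10 (H5) depth=10
  + 228.1.110.0/24 (H1) depth=24
  + 152.68.0.0/16 (H2) depth=16
  + 228.1.110.0/24 (H1) depth=24
  + 228.1.110.91/32 (H3) depth=32
  - 80.192.0.0/10 clear@10
  + 152.68.217.33/32 (H1) depth=32
  ? 228.1.110.91  path d0:-→d1:-→d2:-→d3:-→d4:-→d5:-→d6:-→d7:-→d8:-→d9:-→d10:-→d11:-→d12:-→d13:-→d14:-→d15:-→d16:-→d17:-→d18:-→d19:-→d20:-→d21:-→d22:-→d23:-→d24:H1→d25:-→d26:-→d27:-→d28:H5→d29:-→d30:-→d31:-→d32:H3  best=H3
  ? 196.1.110.91  path d0:-→d1:-→d2:-  best=no-route
  - 228.1.110.91/32 clear@32
  + 138.70.0.0/16 (H3) depth=16

== LOOKUPS ==
["H3","no-route"]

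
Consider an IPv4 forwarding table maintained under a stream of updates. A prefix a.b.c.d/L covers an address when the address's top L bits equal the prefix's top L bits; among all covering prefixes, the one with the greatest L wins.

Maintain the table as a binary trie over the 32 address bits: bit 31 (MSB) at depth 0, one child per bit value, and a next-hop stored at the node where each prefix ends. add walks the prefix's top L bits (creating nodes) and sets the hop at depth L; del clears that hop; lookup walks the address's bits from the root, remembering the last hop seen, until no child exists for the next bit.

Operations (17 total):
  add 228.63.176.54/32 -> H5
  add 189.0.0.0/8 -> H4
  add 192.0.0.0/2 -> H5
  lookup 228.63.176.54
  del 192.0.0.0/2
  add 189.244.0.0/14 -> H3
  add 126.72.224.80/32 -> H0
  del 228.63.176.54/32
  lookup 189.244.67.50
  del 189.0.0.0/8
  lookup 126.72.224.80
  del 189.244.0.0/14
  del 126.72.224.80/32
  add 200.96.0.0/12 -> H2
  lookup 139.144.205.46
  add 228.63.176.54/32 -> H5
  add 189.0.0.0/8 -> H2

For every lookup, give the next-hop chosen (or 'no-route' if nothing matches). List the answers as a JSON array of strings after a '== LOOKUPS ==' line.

Process each operation:
  add 228.63.176.54/32 -> H5 at depth 32
  add 189.0.0.0/8 -> H4 at depth 8
  add 192.0.0.0/2 -> H5 at depth 2
  Q 228.63.176.54: descend 11100100001111111011000000110110 ; hops seen [H5,H5] ; pick H5
  del 192.0.0.0/2 (clear depth 2)
  add 189.244.0.0/14 -> H3 at depth 14
  add 126.72.224.80/32 -> H0 at depth 32
  del 228.63.176.54/32 (clear depth 32)
  Q 189.244.67.50: descend 10111101111101 ; hops seen [H4,H3] ; pick H3
  del 189.0.0.0/8 (clear depth 8)
  Q 126.72.224.80: descend 01111110010010001110000001010000 ; hops seen [H0] ; pick H0
  del 189.244.0.0/14 (clear depth 14)
  del 126.72.224.80/32 (clear depth 32)
  add 200.96.0.0/12 -> H2 at depth 12
  Q 139.144.205.46: descend 10 ; hops seen [∅] ; pick no-route
  add 228.63.176.54/32 -> H5 at depth 32
  add 189.0.0.0/8 -> H2 at depth 8

== LOOKUPS ==
["H5","H3","H0","no-route"]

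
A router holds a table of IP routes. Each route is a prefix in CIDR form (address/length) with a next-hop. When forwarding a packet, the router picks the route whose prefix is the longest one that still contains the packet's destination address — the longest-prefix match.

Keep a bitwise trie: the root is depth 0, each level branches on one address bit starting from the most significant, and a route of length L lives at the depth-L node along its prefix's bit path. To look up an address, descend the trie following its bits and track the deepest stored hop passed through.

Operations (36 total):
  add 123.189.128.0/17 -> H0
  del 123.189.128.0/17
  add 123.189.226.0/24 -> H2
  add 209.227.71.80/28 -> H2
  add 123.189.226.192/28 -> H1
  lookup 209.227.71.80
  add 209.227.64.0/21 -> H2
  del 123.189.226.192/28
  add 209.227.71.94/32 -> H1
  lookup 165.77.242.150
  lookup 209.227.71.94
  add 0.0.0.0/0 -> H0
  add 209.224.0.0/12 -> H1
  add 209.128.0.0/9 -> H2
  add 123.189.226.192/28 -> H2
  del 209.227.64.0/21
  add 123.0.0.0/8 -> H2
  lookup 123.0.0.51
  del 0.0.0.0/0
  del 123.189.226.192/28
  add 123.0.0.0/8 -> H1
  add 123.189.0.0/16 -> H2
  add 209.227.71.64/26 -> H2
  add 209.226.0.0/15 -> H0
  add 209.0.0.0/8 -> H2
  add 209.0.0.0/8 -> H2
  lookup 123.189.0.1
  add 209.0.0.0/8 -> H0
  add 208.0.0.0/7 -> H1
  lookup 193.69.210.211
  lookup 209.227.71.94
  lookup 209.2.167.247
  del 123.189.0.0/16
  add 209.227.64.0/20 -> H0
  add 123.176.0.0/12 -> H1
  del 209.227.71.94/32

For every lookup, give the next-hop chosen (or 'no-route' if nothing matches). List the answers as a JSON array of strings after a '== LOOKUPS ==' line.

Apply in order:
  add 123.189.128.0/17 -> H0 at depth 17
  - 123.189.128.0/17 clear@17
  add 123.189.226.0/24 -> H2 at depth 24
  add 209.227.71.80/28 -> H2 at depth 28
  add 123.189.226.192/28 -> H1 at depth 28
  lookup 209.227.71.80: bits 1101000111100011010001110101 walk d0:-→d1:-→d2:-→d3:-→d4:-→d5:-→d6:-→d7:-→d8:-→d9:-→d10:-→d11:-→d12:-→d13:-→d14:-→d15:-→d16:-→d17:-→d18:-→d19:-→d20:-→d21:-→d22:-→d23:-→d24:-→d25:-→d26:-→d27:-→d28:H2 -> H2
  add 209.227.64.0/21 -> H2 at depth 21
  - 123.189.226.192/28 clear@28
  add 209.227.71.94/32 -> H1 at depth 32
  lookup 165.77.242.150: bits 1 walk d0:-→d1:- -> no-route
  lookup 209.227.71.94: bits 11010001111000110100011101011110 walk d0:-→d1:-→d2:-→d3:-→d4:-→d5:-→d6:-→d7:-→d8:-→d9:-→d10:-→d11:-→d12:-→d13:-→d14:-→d15:-→d16:-→d17:-→d18:-→d19:-→d20:-→d21:H2→d22:-→d23:-→d24:-→d25:-→d26:-→d27:-→d28:H2→d29:-→d30:-→d31:-→d32:H1 -> H1
  add 0.0.0.0/0 -> H0 at depth 0
  add 209.224.0.0/12 -> H1 at depth 12
  add 209.128.0.0/9 -> H2 at depth 9
  add 123.189.226.192/28 -> H2 at depth 28
  - 209.227.64.0/21 clear@21
  add 123.0.0.0/8 -> H2 at depth 8
  lookup 123.0.0.51: bits 01111011 walk d0:H0→d1:-→d2:-→d3:-→d4:-→d5:-→d6:-→d7:-→d8:H2 -> H2
  - 0.0.0.0/0 clear@0
  - 123.189.226.192/28 clear@28
  add 123.0.0.0/8 -> H1 at depth 8
  add 123.189.0.0/16 -> H2 at depth 16
  add 209.227.71.64/26 -> H2 at depth 26
  add 209.226.0.0/15 -> H0 at depth 15
  add 209.0.0.0/8 -> H2 at depth 8
  add 209.0.0.0/8 -> H2 at depth 8
  lookup 123.189.0.1: bits 0111101110111101 walk d0:-→d1:-→d2:-→d3:-→d4:-→d5:-→d6:-→d7:-→d8:H1→d9:-→d10:-→d11:-→d12:-→d13:-→d14:-→d15:-→d16:H2 -> H2
  add 209.0.0.0/8 -> H0 at depth 8
  add 208.0.0.0/7 -> H1 at depth 7
  lookup 193.69.210.211: bits 110 walk d0:-→d1:-→d2:-→d3:- -> no-route
  lookup 209.227.71.94: bits 11010001111000110100011101011110 walk d0:-→d1:-→d2:-→d3:-→d4:-→d5:-→d6:-→d7:H1→d8:H0→d9:H2→d10:-→d11:-→d12:H1→d13:-→d14:-→d15:H0→d16:-→d17:-→d18:-→d19:-→d20:-→d21:-→d22:-→d23:-→d24:-→d25:-→d26:H2→d27:-→d28:H2→d29:-→d30:-→d31:-→d32:H1 -> H1
  lookup 209.2.167.247: bits 11010001 walk d0:-→d1:-→d2:-→d3:-→d4:-→d5:-→d6:-→d7:H1→d8:H0 -> H0
  - 123.189.0.0/16 clear@16
  add 209.227.64.0/20 -> H0 at depth 20
  add 123.176.0.0/12 -> H1 at depth 12
  - 209.227.71.94/32 clear@32

== LOOKUPS ==
["H2","no-route","H1","H2","H2","no-route","H1","H0"]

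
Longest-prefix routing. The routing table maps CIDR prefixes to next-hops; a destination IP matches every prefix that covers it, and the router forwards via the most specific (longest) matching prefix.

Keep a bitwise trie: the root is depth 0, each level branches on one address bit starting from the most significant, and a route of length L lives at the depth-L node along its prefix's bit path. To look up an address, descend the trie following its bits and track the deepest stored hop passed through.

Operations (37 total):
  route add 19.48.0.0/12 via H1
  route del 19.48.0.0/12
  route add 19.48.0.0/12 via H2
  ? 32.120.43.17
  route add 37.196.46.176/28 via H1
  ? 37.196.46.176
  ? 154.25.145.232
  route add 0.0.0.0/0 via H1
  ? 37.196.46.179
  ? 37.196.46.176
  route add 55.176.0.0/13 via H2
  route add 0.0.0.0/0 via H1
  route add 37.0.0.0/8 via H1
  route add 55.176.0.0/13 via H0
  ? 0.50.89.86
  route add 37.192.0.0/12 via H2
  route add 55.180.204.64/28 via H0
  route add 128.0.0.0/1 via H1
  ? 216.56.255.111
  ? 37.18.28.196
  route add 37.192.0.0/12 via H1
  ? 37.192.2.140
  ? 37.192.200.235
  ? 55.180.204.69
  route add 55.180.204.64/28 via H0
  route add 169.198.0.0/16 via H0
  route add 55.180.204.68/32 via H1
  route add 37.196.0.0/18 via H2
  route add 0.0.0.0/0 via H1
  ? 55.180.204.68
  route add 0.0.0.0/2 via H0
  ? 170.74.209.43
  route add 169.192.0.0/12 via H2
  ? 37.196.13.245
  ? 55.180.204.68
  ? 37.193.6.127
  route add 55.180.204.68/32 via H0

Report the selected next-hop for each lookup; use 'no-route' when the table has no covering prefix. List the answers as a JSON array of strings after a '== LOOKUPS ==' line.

Apply in order:
  + 19.48.0.0/12 (H1) depth=12
  del 19.48.0.0/12 (clear depth 12)
  + 19.48.0.0/12 (H2) depth=12
  ? 32.120.43.17  path d0:-→d1:-→d2:-  best=no-route
  + 37.196.46.176/28 (H1) depth=28
  ? 37.196.46.176  path d0:-→d1:-→d2:-→d3:-→d4:-→d5:-→d6:-→d7:-→d8:-→d9:-→d10:-→d11:-→d12:-→d13:-→d14:-→d15:-→d16:-→d17:-→d18:-→d19:-→d20:-→d21:-→d22:-→d23:-→d24:-→d25:-→d26:-→d27:-→d28:H1  best=H1
  ? 154.25.145.232  path d0:-  best=no-route
  + 0.0.0.0/0 (H1) depth=0
  ? 37.196.46.179  path d0:H1→d1:-→d2:-→d3:-→d4:-→d5:-→d6:-→d7:-→d8:-→d9:-→d10:-→d11:-→d12:-→d13:-→d14:-→d15:-→d16:-→d17:-→d18:-→d19:-→d20:-→d21:-→d22:-→d23:-→d24:-→d25:-→d26:-→d27:-→d28:H1  best=H1
  ? 37.196.46.176  path d0:H1→d1:-→d2:-→d3:-→d4:-→d5:-→d6:-→d7:-→d8:-→d9:-→d10:-→d11:-→d12:-→d13:-→d14:-→d15:-→d16:-→d17:-→d18:-→d19:-→d20:-→d21:-→d22:-→d23:-→d24:-→d25:-→d26:-→d27:-→d28:H1  best=H1
  + 55.176.0.0/13 (H2) depth=13
  + 0.0.0.0/0 (H1) depth=0
  + 37.0.0.0/8 (H1) depth=8
  + 55.176.0.0/13 (H0) depth=13
  ? 0.50.89.86  path d0:H1→d1:-→d2:-→d3:-  best=H1
  + 37.192.0.0/12 (H2) depth=12
  + 55.180.204.64/28 (H0) depth=28
  + 128.0.0.0/1 (H1) depth=1
  ? 216.56.255.111  path d0:H1→d1:H1  best=H1
  ? 37.18.28.196  path d0:H1→d1:-→d2:-→d3:-→d4:-→d5:-→d6:-→d7:-→d8:H1  best=H1
  + 37.192.0.0/12 (H1) depth=12
  ? 37.192.2.140  path d0:H1→d1:-→d2:-→d3:-→d4:-→d5:-→d6:-→d7:-→d8:H1→d9:-→d10:-→d11:-→d12:H1→d13:-  best=H1
  ? 37.192.200.235  path d0:H1→d1:-→d2:-→d3:-→d4:-→d5:-→d6:-→d7:-→d8:H1→d9:-→d10:-→d11:-→d12:H1→d13:-  best=H1
  ? 55.180.204.69  path d0:H1→d1:-→d2:-→d3:-→d4:-→d5:-→d6:-→d7:-→d8:-→d9:-→d10:-→d11:-→d12:-→d13:H0→d14:-→d15:-→d16:-→d17:-→d18:-→d19:-→d20:-→d21:-→d22:-→d23:-→d24:-→d25:-→d26:-→d27:-→d28:H0  best=H0
  + 55.180.204.64/28 (H0) depth=28
  + 169.198.0.0/16 (H0) depth=16
  + 55.180.204.68/32 (H1) depth=32
  + 37.196.0.0/18 (H2) depth=18
  + 0.0.0.0/0 (H1) depth=0
  ? 55.180.204.68  path d0:H1→d1:-→d2:-→d3:-→d4:-→d5:-→d6:-→d7:-→d8:-→d9:-→d10:-→d11:-→d12:-→d13:H0→d14:-→d15:-→d16:-→d17:-→d18:-→d19:-→d20:-→d21:-→d22:-→d23:-→d24:-→d25:-→d26:-→d27:-→d28:H0→d29:-→d30:-→d31:-→d32:H1  best=H1
  + 0.0.0.0/2 (H0) depth=2
  ? 170.74.209.43  path d0:H1→d1:H1→d2:-→d3:-→d4:-→d5:-→d6:-  best=H1
  + 169.192.0.0/12 (H2) depth=12
  ? 37.196.13.245  path d0:H1→d1:-→d2:H0→d3:-→d4:-→d5:-→d6:-→d7:-→d8:H1→d9:-→d10:-→d11:-→d12:H1→d13:-→d14:-→d15:-→d16:-→d17:-→d18:H2  best=H2
  ? 55.180.204.68  path d0:H1→d1:-→d2:H0→d3:-→d4:-→d5:-→d6:-→d7:-→d8:-→d9:-→d10:-→d11:-→d12:-→d13:H0→d14:-→d15:-→d16:-→d17:-→d18:-→d19:-→d20:-→d21:-→d22:-→d23:-→d24:-→d25:-→d26:-→d27:-→d28:H0→d29:-→d30:-→d31:-→d32:H1  best=H1
  ? 37.193.6.127  path d0:H1→d1:-→d2:H0→d3:-→d4:-→d5:-→d6:-→d7:-→d8:H1→d9:-→d10:-→d11:-→d12:H1→d13:-  best=H1
  + 55.180.204.68/32 (H0) depth=32

== LOOKUPS ==
["no-route","H1","no-route","H1","H1","H1","H1","H1","H1","H1","H0","H1","H1","H2","H1","H1"]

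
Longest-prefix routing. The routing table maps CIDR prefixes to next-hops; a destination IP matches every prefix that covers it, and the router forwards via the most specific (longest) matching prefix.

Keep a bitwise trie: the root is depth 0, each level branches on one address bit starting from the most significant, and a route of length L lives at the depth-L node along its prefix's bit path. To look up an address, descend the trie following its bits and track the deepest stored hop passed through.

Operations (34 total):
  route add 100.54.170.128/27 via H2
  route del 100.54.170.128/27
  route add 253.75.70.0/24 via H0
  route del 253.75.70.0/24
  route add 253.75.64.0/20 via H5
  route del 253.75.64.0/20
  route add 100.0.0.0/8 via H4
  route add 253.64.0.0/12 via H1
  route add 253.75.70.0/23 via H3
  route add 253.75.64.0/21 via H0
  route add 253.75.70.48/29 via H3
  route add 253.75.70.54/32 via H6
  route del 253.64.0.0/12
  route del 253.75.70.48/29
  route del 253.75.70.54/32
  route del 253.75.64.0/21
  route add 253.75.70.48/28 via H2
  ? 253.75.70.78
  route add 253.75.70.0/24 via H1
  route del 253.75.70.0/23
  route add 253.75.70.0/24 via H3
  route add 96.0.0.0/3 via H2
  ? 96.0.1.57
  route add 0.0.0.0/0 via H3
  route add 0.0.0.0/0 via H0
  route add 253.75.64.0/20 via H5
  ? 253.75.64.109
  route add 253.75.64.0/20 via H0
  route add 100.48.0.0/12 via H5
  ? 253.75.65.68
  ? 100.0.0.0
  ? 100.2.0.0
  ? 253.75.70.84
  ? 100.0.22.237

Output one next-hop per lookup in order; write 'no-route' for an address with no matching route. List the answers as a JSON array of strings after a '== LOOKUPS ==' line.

Process each operation:
  add 100.54.170.128/27 -> H2 at depth 27
  del 100.54.170.128/27 (clear depth 27)
  add 253.75.70.0/24 -> H0 at depth 24
  del 253.75.70.0/24 (clear depth 24)
  add 253.75.64.0/20 -> H5 at depth 20
  del 253.75.64.0/20 (clear depth 20)
  add 100.0.0.0/8 -> H4 at depth 8
  add 253.64.0.0/12 -> H1 at depth 12
  add 253.75.70.0/23 -> H3 at depth 23
  add 253.75.64.0/21 -> H0 at depth 21
  add 253.75.70.48/29 -> H3 at depth 29
  add 253.75.70.54/32 -> H6 at depth 32
  del 253.64.0.0/12 (clear depth 12)
  del 253.75.70.48/29 (clear depth 29)
  del 253.75.70.54/32 (clear depth 32)
  del 253.75.64.0/21 (clear depth 21)
  add 253.75.70.48/28 -> H2 at depth 28
  lookup 253.75.70.78: bits 1111110101001011010001100 walk d0:-→d1:-→d2:-→d3:-→d4:-→d5:-→d6:-→d7:-→d8:-→d9:-→d10:-→d11:-→d12:-→d13:-→d14:-→d15:-→d16:-→d17:-→d18:-→d19:-→d20:-→d21:-→d22:-→d23:H3→d24:-→d25:- -> H3
  add 253.75.70.0/24 -> H1 at depth 24
  del 253.75.70.0/23 (clear depth 23)
  add 253.75.70.0/24 -> H3 at depth 24
  add 96.0.0.0/3 -> H2 at depth 3
  lookup 96.0.1.57: bits 01100 walk d0:-→d1:-→d2:-→d3:H2→d4:-→d5:- -> H2
  add 0.0.0.0/0 -> H3 at depth 0
  add 0.0.0.0/0 -> H0 at depth 0
  add 253.75.64.0/20 -> H5 at depth 20
  lookup 253.75.64.109: bits 111111010100101101000 walk d0:H0→d1:-→d2:-→d3:-→d4:-→d5:-→d6:-→d7:-→d8:-→d9:-→d10:-→d11:-→d12:-→d13:-→d14:-→d15:-→d16:-→d17:-→d18:-→d19:-→d20:H5→d21:- -> H5
  add 253.75.64.0/20 -> H0 at depth 20
  add 100.48.0.0/12 -> H5 at depth 12
  lookup 253.75.65.68: bits 111111010100101101000 walk d0:H0→d1:-→d2:-→d3:-→d4:-→d5:-→d6:-→d7:-→d8:-→d9:-→d10:-→d11:-→d12:-→d13:-→d14:-→d15:-→d16:-→d17:-→d18:-→d19:-→d20:H0→d21:- -> H0
  lookup 100.0.0.0: bits 0110010000 walk d0:H0→d1:-→d2:-→d3:H2→d4:-→d5:-→d6:-→d7:-→d8:H4→d9:-→d10:- -> H4
  lookup 100.2.0.0: bits 0110010000 walk d0:H0→d1:-→d2:-→d3:H2→d4:-→d5:-→d6:-→d7:-→d8:H4→d9:-→d10:- -> H4
  lookup 253.75.70.84: bits 1111110101001011010001100 walk d0:H0→d1:-→d2:-→d3:-→d4:-→d5:-→d6:-→d7:-→d8:-→d9:-→d10:-→d11:-→d12:-→d13:-→d14:-→d15:-→d16:-→d17:-→d18:-→d19:-→d20:H0→d21:-→d22:-→d23:-→d24:H3→d25:- -> H3
  lookup 100.0.22.237: bits 0110010000 walk d0:H0→d1:-→d2:-→d3:H2→d4:-→d5:-→d6:-→d7:-→d8:H4→d9:-→d10:- -> H4

== LOOKUPS ==
["H3","H2","H5","H0","H4","H4","H3","H4"]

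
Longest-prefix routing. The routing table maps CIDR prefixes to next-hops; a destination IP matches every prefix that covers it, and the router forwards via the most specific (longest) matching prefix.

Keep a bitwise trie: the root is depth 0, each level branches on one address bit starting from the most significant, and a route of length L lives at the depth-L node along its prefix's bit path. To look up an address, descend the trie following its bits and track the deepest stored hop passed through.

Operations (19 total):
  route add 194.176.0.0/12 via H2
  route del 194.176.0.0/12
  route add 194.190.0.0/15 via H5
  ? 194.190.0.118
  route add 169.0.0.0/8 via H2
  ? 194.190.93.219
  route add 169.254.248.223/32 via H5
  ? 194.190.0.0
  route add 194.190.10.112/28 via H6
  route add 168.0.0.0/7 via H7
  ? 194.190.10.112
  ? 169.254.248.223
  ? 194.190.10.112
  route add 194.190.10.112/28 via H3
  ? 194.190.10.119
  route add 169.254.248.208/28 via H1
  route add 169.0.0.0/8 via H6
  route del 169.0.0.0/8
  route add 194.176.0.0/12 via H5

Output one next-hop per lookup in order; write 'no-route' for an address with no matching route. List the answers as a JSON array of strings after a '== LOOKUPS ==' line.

Trace:
  + 194.176.0.0/12 (H2) depth=12
  del 194.176.0.0/12 (clear depth 12)
  + 194.190.0.0/15 (H5) depth=15
  lookup 194.190.0.118: bits 110000101011111 walk d0:-→d1:-→d2:-→d3:-→d4:-→d5:-→d6:-→d7:-→d8:-→d9:-→d10:-→d11:-→d12:-→d13:-→d14:-→d15:H5 -> H5
  + 169.0.0.0/8 (H2) depth=8
  lookup 194.190.93.219: bits 110000101011111 walk d0:-→d1:-→d2:-→d3:-→d4:-→d5:-→d6:-→d7:-→d8:-→d9:-→d10:-→d11:-→d12:-→d13:-→d14:-→d15:H5 -> H5
  + 169.254.248.223/32 (H5) depth=32
  lookup 194.190.0.0: bits 110000101011111 walk d0:-→d1:-→d2:-→d3:-→d4:-→d5:-→d6:-→d7:-→d8:-→d9:-→d10:-→d11:-→d12:-→d13:-→d14:-→d15:H5 -> H5
  + 194.190.10.112/28 (H6) depth=28
  + 168.0.0.0/7 (H7) depth=7
  lookup 194.190.10.112: bits 1100001010111110000010100111 walk d0:-→d1:-→d2:-→d3:-→d4:-→d5:-→d6:-→d7:-→d8:-→d9:-→d10:-→d11:-→d12:-→d13:-→d14:-→d15:H5→d16:-→d17:-→d18:-→d19:-→d20:-→d21:-→d22:-→d23:-→d24:-→d25:-→d26:-→d27:-→d28:H6 -> H6
  lookup 169.254.248.223: bits 10101001111111101111100011011111 walk d0:-→d1:-→d2:-→d3:-→d4:-→d5:-→d6:-→d7:H7→d8:H2→d9:-→d10:-→d11:-→d12:-→d13:-→d14:-→d15:-→d16:-→d17:-→d18:-→d19:-→d20:-→d21:-→d22:-→d23:-→d24:-→d25:-→d26:-→d27:-→d28:-→d29:-→d30:-→d31:-→d32:H5 -> H5
  lookup 194.190.10.112: bits 1100001010111110000010100111 walk d0:-→d1:-→d2:-→d3:-→d4:-→d5:-→d6:-→d7:-→d8:-→d9:-→d10:-→d11:-→d12:-→d13:-→d14:-→d15:H5→d16:-→d17:-→d18:-→d19:-→d20:-→d21:-→d22:-→d23:-→d24:-→d25:-→d26:-→d27:-→d28:H6 -> H6
  + 194.190.10.112/28 (H3) depth=28
  lookup 194.190.10.119: bits 1100001010111110000010100111 walk d0:-→d1:-→d2:-→d3:-→d4:-→d5:-→d6:-→d7:-→d8:-→d9:-→d10:-→d11:-→d12:-→d13:-→d14:-→d15:H5→d16:-→d17:-→d18:-→d19:-→d20:-→d21:-→d22:-→d23:-→d24:-→d25:-→d26:-→d27:-→d28:H3 -> H3
  + 169.254.248.208/28 (H1) depth=28
  + 169.0.0.0/8 (H6) depth=8
  del 169.0.0.0/8 (clear depth 8)
  + 194.176.0.0/12 (H5) depth=12

== LOOKUPS ==
["H5","H5","H5","H6","H5","H6","H3"]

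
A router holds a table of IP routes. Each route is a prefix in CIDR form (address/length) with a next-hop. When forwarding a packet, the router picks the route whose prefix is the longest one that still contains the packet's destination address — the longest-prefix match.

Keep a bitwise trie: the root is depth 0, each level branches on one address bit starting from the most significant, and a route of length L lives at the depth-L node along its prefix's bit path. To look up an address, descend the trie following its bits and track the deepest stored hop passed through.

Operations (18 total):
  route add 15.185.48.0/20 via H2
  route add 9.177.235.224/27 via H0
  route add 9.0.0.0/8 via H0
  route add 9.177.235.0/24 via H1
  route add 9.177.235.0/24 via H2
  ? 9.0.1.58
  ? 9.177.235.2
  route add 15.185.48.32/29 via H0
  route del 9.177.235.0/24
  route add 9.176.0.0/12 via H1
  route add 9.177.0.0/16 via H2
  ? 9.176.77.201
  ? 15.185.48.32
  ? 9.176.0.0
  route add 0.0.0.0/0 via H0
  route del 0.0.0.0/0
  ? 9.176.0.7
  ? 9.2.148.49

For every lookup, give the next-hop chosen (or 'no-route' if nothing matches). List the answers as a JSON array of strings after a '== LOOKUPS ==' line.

Trace:
  + 15.185.48.0/20 (H2) depth=20
  + 9.177.235.224/27 (H0) depth=27
  + 9.0.0.0/8 (H0) depth=8
  + 9.177.235.0/24 (H1) depth=24
  + 9.177.235.0/24 (H2) depth=24
  Q 9.0.1.58: descend 00001001 ; hops seen [H0] ; pick H0
  Q 9.177.235.2: descend 000010011011000111101011 ; hops seen [H0,H2] ; pick H2
  + 15.185.48.32/29 (H0) depth=29
  - 9.177.235.0/24 clear@24
  + 9.176.0.0/12 (H1) depth=12
  + 9.177.0.0/16 (H2) depth=16
  Q 9.176.77.201: descend 000010011011000 ; hops seen [H0,H1] ; pick H1
  Q 15.185.48.32: descend 00001111101110010011000000100 ; hops seen [H2,H0] ; pick H0
  Q 9.176.0.0: descend 000010011011000 ; hops seen [H0,H1] ; pick H1
  + 0.0.0.0/0 (H0) depth=0
  - 0.0.0.0/0 clear@0
  Q 9.176.0.7: descend 000010011011000 ; hops seen [H0,H1] ; pick H1
  Q 9.2.148.49: descend 00001001 ; hops seen [H0] ; pick H0

== LOOKUPS ==
["H0","H2","H1","H0","H1","H1","H0"]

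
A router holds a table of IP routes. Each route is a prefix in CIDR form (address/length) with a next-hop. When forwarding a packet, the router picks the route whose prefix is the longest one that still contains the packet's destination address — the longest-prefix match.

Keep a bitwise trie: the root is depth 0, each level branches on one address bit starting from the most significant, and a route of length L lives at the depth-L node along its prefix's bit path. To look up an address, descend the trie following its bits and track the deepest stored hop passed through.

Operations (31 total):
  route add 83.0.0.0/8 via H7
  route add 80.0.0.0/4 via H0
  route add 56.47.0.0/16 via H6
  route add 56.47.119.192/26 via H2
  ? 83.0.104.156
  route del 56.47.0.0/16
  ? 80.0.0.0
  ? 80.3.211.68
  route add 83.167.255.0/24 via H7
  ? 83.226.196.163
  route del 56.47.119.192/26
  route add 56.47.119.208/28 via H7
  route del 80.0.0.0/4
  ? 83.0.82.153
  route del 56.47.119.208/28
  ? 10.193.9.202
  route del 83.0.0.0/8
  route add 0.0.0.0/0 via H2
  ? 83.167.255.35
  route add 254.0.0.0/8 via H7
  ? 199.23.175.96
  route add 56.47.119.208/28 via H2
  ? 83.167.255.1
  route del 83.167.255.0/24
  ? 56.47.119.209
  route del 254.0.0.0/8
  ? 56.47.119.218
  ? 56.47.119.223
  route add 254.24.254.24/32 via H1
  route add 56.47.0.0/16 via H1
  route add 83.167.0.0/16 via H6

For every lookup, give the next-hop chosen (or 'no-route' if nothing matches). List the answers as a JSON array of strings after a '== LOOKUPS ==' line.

Apply in order:
  + 83.0.0.0/8 (H7) depth=8
  + 80.0.0.0/4 (H0) depth=4
  + 56.47.0.0/16 (H6) depth=16
  + 56.47.119.192/26 (H2) depth=26
  Q 83.0.104.156: descend 01010011 ; hops seen [H0,H7] ; pick H7
  del 56.47.0.0/16 (clear depth 16)
  Q 80.0.0.0: descend 010100 ; hops seen [H0] ; pick H0
  Q 80.3.211.68: descend 010100 ; hops seen [H0] ; pick H0
  + 83.167.255.0/24 (H7) depth=24
  Q 83.226.196.163: descend 010100111 ; hops seen [H0,H7] ; pick H7
  del 56.47.119.192/26 (clear depth 26)
  + 56.47.119.208/28 (H7) depth=28
  del 80.0.0.0/4 (clear depth 4)
  Q 83.0.82.153: descend 01010011 ; hops seen [H7] ; pick H7
  del 56.47.119.208/28 (clear depth 28)
  Q 10.193.9.202: descend 00 ; hops seen [∅] ; pick no-route
  del 83.0.0.0/8 (clear depth 8)
  + 0.0.0.0/0 (H2) depth=0
  Q 83.167.255.35: descend 010100111010011111111111 ; hops seen [H2,H7] ; pick H7
  + 254.0.0.0/8 (H7) depth=8
  Q 199.23.175.96: descend 11 ; hops seen [H2] ; pick H2
  + 56.47.119.208/28 (H2) depth=28
  Q 83.167.255.1: descend 010100111010011111111111 ; hops seen [H2,H7] ; pick H7
  del 83.167.255.0/24 (clear depth 24)
  Q 56.47.119.209: descend 0011100000101111011101111101 ; hops seen [H2,H2] ; pick H2
  del 254.0.0.0/8 (clear depth 8)
  Q 56.47.119.218: descend 0011100000101111011101111101 ; hops seen [H2,H2] ; pick H2
  Q 56.47.119.223: descend 0011100000101111011101111101 ; hops seen [H2,H2] ; pick H2
  + 254.24.254.24/32 (H1) depth=32
  + 56.47.0.0/16 (H1) depth=16
  + 83.167.0.0/16 (H6) depth=16

== LOOKUPS ==
["H7","H0","H0","H7","H7","no-route","H7","H2","H7","H2","H2","H2"]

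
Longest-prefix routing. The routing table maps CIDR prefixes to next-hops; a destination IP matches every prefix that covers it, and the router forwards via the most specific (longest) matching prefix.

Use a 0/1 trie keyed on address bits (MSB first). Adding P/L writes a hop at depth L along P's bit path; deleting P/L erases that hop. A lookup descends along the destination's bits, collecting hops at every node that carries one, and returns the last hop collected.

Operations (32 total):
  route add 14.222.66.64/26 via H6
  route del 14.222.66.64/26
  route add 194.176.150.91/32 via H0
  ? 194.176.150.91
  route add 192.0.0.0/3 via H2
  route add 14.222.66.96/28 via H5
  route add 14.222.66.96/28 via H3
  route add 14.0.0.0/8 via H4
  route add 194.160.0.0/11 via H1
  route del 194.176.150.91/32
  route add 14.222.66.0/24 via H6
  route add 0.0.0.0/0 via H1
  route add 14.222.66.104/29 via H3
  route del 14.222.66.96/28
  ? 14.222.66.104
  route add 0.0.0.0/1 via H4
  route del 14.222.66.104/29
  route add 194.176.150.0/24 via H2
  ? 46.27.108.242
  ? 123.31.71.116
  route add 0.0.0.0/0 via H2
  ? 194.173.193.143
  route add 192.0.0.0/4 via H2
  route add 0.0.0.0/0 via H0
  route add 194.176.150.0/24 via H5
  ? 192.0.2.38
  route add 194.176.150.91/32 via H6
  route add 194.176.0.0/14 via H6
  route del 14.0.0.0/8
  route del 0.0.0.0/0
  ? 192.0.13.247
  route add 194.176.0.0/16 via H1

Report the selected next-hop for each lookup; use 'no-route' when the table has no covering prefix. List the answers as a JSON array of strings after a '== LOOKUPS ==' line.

Trace:
  + 14.222.66.64/26 (H6) depth=26
  - 14.222.66.64/26 clear@26
  + 194.176.150.91/32 (H0) depth=32
  ? 194.176.150.91  path d0:-→d1:-→d2:-→d3:-→d4:-→d5:-→d6:-→d7:-→d8:-→d9:-→d10:-→d11:-→d12:-→d13:-→d14:-→d15:-→d16:-→d17:-→d18:-→d19:-→d20:-→d21:-→d22:-→d23:-→d24:-→d25:-→d26:-→d27:-→d28:-→d29:-→d30:-→d31:-→d32:H0  best=H0
  + 192.0.0.0/3 (H2) depth=3
  + 14.222.66.96/28 (H5) depth=28
  + 14.222.66.96/28 (H3) depth=28
  + 14.0.0.0/8 (H4) depth=8
  + 194.160.0.0/11 (H1) depth=11
  - 194.176.150.91/32 clear@32
  + 14.222.66.0/24 (H6) depth=24
  + 0.0.0.0/0 (H1) depth=0
  + 14.222.66.104/29 (H3) depth=29
  - 14.222.66.96/28 clear@28
  ? 14.222.66.104  path d0:H1→d1:-→d2:-→d3:-→d4:-→d5:-→d6:-→d7:-→d8:H4→d9:-→d10:-→d11:-→d12:-→d13:-→d14:-→d15:-→d16:-→d17:-→d18:-→d19:-→d20:-→d21:-→d22:-→d23:-→d24:H6→d25:-→d26:-→d27:-→d28:-→d29:H3  best=H3
  + 0.0.0.0/1 (H4) depth=1
  - 14.222.66.104/29 clear@29
  + 194.176.150.0/24 (H2) depth=24
  ? 46.27.108.242  path d0:H1→d1:H4→d2:-  best=H4
  ? 123.31.71.116  path d0:H1→d1:H4  best=H4
  + 0.0.0.0/0 (H2) depth=0
  ? 194.173.193.143  path d0:H2→d1:-→d2:-→d3:H2→d4:-→d5:-→d6:-→d7:-→d8:-→d9:-→d10:-→d11:H1  best=H1
  + 192.0.0.0/4 (H2) depth=4
  + 0.0.0.0/0 (H0) depth=0
  + 194.176.150.0/24 (H5) depth=24
  ? 192.0.2.38  path d0:H0→d1:-→d2:-→d3:H2→d4:H2→d5:-→d6:-  best=H2
  + 194.176.150.91/32 (H6) depth=32
  + 194.176.0.0/14 (H6) depth=14
  - 14.0.0.0/8 clear@8
  - 0.0.0.0/0 clear@0
  ? 192.0.13.247  path d0:-→d1:-→d2:-→d3:H2→d4:H2→d5:-→d6:-  best=H2
  + 194.176.0.0/16 (H1) depth=16

== LOOKUPS ==
["H0","H3","H4","H4","H1","H2","H2"]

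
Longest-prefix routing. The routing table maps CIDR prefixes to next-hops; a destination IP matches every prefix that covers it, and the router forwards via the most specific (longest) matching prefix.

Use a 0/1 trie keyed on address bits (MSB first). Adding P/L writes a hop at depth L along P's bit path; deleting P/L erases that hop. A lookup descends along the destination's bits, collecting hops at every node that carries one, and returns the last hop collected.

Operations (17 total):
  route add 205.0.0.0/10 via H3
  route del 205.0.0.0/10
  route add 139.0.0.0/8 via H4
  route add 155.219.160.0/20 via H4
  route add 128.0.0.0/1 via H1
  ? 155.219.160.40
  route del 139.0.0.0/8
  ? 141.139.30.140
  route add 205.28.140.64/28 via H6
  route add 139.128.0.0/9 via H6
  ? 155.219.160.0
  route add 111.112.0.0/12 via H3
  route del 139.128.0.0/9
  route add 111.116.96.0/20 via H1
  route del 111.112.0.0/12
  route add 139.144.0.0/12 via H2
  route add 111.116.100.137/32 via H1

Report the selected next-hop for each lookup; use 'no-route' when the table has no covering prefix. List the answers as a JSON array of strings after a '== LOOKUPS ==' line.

Process each operation:
  add 205.0.0.0/10 -> H3 at depth 10
  del 205.0.0.0/10 (clear depth 10)
  add 139.0.0.0/8 -> H4 at depth 8
  add 155.219.160.0/20 -> H4 at depth 20
  add 128.0.0.0/1 -> H1 at depth 1
  lookup 155.219.160.40: bits 10011011110110111010 walk d0:-→d1:H1→d2:-→d3:-→d4:-→d5:-→d6:-→d7:-→d8:-→d9:-→d10:-→d11:-→d12:-→d13:-→d14:-→d15:-→d16:-→d17:-→d18:-→d19:-→d20:H4 -> H4
  del 139.0.0.0/8 (clear depth 8)
  lookup 141.139.30.140: bits 10001 walk d0:-→d1:H1→d2:-→d3:-→d4:-→d5:- -> H1
  add 205.28.140.64/28 -> H6 at depth 28
  add 139.128.0.0/9 -> H6 at depth 9
  lookup 155.219.160.0: bits 10011011110110111010 walk d0:-→d1:H1→d2:-→d3:-→d4:-→d5:-→d6:-→d7:-→d8:-→d9:-→d10:-→d11:-→d12:-→d13:-→d14:-→d15:-→d16:-→d17:-→d18:-→d19:-→d20:H4 -> H4
  add 111.112.0.0/12 -> H3 at depth 12
  del 139.128.0.0/9 (clear depth 9)
  add 111.116.96.0/20 -> H1 at depth 20
  del 111.112.0.0/12 (clear depth 12)
  add 139.144.0.0/12 -> H2 at depth 12
  add 111.116.100.137/32 -> H1 at depth 32

== LOOKUPS ==
["H4","H1","H4"]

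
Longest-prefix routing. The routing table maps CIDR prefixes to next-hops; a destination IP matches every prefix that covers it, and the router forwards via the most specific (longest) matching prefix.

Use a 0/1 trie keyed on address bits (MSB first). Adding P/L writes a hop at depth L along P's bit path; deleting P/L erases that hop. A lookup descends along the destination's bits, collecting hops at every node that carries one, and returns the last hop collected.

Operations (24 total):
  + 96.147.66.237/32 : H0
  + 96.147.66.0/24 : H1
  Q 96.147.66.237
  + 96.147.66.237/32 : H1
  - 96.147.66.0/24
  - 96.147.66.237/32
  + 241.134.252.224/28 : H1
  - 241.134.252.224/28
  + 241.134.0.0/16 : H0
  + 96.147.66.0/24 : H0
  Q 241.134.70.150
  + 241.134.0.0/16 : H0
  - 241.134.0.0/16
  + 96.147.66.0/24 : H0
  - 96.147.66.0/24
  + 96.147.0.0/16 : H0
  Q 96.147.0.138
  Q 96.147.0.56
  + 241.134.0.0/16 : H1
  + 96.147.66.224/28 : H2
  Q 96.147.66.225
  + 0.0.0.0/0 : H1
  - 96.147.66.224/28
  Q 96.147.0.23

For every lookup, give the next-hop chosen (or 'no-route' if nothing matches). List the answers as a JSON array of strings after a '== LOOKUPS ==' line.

Process each operation:
  + 96.147.66.237/32 (H0) depth=32
  + 96.147.66.0/24 (H1) depth=24
  Q 96.147.66.237: descend 01100000100100110100001011101101 ; hops seen [H1,H0] ; pick H0
  + 96.147.66.237/32 (H1) depth=32
  - 96.147.66.0/24 clear@24
  - 96.147.66.237/32 clear@32
  + 241.134.252.224/28 (H1) depth=28
  - 241.134.252.224/28 clear@28
  + 241.134.0.0/16 (H0) depth=16
  + 96.147.66.0/24 (H0) depth=24
  Q 241.134.70.150: descend 1111000110000110 ; hops seen [H0] ; pick H0
  + 241.134.0.0/16 (H0) depth=16
  - 241.134.0.0/16 clear@16
  + 96.147.66.0/24 (H0) depth=24
  - 96.147.66.0/24 clear@24
  + 96.147.0.0/16 (H0) depth=16
  Q 96.147.0.138: descend 01100000100100110 ; hops seen [H0] ; pick H0
  Q 96.147.0.56: descend 01100000100100110 ; hops seen [H0] ; pick H0
  + 241.134.0.0/16 (H1) depth=16
  + 96.147.66.224/28 (H2) depth=28
  Q 96.147.66.225: descend 0110000010010011010000101110 ; hops seen [H0,H2] ; pick H2
  + 0.0.0.0/0 (H1) depth=0
  - 96.147.66.224/28 clear@28
  Q 96.147.0.23: descend 01100000100100110 ; hops seen [H1,H0] ; pick H0

== LOOKUPS ==
["H0","H0","H0","H0","H2","H0"]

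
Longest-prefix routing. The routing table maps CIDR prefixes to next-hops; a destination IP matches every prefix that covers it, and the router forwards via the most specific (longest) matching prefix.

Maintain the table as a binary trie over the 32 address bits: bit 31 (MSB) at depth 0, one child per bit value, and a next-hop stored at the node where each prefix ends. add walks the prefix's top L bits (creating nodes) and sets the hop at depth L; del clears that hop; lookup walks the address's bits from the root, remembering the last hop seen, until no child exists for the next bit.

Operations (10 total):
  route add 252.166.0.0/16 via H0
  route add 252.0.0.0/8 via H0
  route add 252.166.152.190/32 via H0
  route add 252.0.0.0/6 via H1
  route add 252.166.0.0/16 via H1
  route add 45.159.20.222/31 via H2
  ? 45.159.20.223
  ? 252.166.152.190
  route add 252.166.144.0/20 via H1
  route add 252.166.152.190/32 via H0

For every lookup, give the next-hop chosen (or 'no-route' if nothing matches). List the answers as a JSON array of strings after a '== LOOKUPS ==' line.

Trace:
  add 252.166.0.0/16 -> H0 at depth 16
  add 252.0.0.0/8 -> H0 at depth 8
  add 252.166.152.190/32 -> H0 at depth 32
  add 252.0.0.0/6 -> H1 at depth 6
  add 252.166.0.0/16 -> H1 at depth 16
  add 45.159.20.222/31 -> H2 at depth 31
  Q 45.159.20.223: descend 0010110110011111000101001101111 ; hops seen [H2] ; pick H2
  Q 252.166.152.190: descend 11111100101001101001100010111110 ; hops seen [H1,H0,H1,H0] ; pick H0
  add 252.166.144.0/20 -> H1 at depth 20
  add 252.166.152.190/32 -> H0 at depth 32

== LOOKUPS ==
["H2","H0"]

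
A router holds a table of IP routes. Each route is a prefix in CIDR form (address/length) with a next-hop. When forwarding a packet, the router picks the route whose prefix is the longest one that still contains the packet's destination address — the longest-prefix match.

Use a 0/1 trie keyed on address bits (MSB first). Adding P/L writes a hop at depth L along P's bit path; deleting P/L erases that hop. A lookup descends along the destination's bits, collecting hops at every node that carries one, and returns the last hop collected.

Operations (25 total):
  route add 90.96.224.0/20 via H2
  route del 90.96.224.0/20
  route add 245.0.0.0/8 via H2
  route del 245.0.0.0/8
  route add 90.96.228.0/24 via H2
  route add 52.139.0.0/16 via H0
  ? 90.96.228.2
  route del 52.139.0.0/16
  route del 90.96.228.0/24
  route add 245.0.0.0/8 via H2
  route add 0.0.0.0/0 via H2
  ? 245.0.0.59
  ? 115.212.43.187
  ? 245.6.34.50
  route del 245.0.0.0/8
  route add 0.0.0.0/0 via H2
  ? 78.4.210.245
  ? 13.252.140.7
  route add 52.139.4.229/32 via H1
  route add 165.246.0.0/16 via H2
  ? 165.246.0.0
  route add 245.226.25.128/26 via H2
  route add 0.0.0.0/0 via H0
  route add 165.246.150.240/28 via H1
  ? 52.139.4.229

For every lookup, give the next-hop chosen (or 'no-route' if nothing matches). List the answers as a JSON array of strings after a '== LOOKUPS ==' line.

Apply in order:
  add 90.96.224.0/20 -> H2 at depth 20
  del 90.96.224.0/20 (clear depth 20)
  add 245.0.0.0/8 -> H2 at depth 8
  del 245.0.0.0/8 (clear depth 8)
  add 90.96.228.0/24 -> H2 at depth 24
  add 52.139.0.0/16 -> H0 at depth 16
  Q 90.96.228.2: descend 010110100110000011100100 ; hops seen [H2] ; pick H2
  del 52.139.0.0/16 (clear depth 16)
  del 90.96.228.0/24 (clear depth 24)
  add 245.0.0.0/8 -> H2 at depth 8
  add 0.0.0.0/0 -> H2 at depth 0
  Q 245.0.0.59: descend 11110101 ; hops seen [H2,H2] ; pick H2
  Q 115.212.43.187: descend 01 ; hops seen [H2] ; pick H2
  Q 245.6.34.50: descend 11110101 ; hops seen [H2,H2] ; pick H2
  del 245.0.0.0/8 (clear depth 8)
  add 0.0.0.0/0 -> H2 at depth 0
  Q 78.4.210.245: descend 010 ; hops seen [H2] ; pick H2
  Q 13.252.140.7: descend 00 ; hops seen [H2] ; pick H2
  add 52.139.4.229/32 -> H1 at depth 32
  add 165.246.0.0/16 -> H2 at depth 16
  Q 165.246.0.0: descend 1010010111110110 ; hops seen [H2,H2] ; pick H2
  add 245.226.25.128/26 -> H2 at depth 26
  add 0.0.0.0/0 -> H0 at depth 0
  add 165.246.150.240/28 -> H1 at depth 28
  Q 52.139.4.229: descend 00110100100010110000010011100101 ; hops seen [H0,H1] ; pick H1

== LOOKUPS ==
["H2","H2","H2","H2","H2","H2","H2","H1"]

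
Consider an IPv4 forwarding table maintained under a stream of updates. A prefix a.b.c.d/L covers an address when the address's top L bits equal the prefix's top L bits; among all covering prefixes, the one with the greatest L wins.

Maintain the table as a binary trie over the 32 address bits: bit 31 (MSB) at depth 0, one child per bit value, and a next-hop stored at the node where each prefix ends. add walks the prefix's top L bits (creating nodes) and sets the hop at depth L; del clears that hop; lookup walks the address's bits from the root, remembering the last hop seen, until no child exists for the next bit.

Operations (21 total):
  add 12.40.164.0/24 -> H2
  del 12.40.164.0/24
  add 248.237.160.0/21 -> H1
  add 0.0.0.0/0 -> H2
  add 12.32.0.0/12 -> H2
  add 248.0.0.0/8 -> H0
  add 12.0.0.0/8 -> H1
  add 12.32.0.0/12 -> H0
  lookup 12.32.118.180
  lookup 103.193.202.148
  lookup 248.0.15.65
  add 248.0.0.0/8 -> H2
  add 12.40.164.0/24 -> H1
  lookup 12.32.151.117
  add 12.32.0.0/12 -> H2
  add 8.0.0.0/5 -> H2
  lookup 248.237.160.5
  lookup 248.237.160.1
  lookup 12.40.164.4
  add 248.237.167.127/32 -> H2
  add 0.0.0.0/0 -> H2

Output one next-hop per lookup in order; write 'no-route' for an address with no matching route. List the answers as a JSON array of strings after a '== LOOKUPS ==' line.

Apply in order:
  + 12.40.164.0/24 (H2) depth=24
  del 12.40.164.0/24 (clear depth 24)
  + 248.237.160.0/21 (H1) depth=21
  + 0.0.0.0/0 (H2) depth=0
  + 12.32.0.0/12 (H2) depth=12
  + 248.0.0.0/8 (H0) depth=8
  + 12.0.0.0/8 (H1) depth=8
  + 12.32.0.0/12 (H0) depth=12
  Q 12.32.118.180: descend 000011000010 ; hops seen [H2,H1,H0] ; pick H0
  Q 103.193.202.148: descend 0 ; hops seen [H2] ; pick H2
  Q 248.0.15.65: descend 11111000 ; hops seen [H2,H0] ; pick H0
  + 248.0.0.0/8 (H2) depth=8
  + 12.40.164.0/24 (H1) depth=24
  Q 12.32.151.117: descend 000011000010 ; hops seen [H2,H1,H0] ; pick H0
  + 12.32.0.0/12 (H2) depth=12
  + 8.0.0.0/5 (H2) depth=5
  Q 248.237.160.5: descend 111110001110110110100 ; hops seen [H2,H2,H1] ; pick H1
  Q 248.237.160.1: descend 111110001110110110100 ; hops seen [H2,H2,H1] ; pick H1
  Q 12.40.164.4: descend 000011000010100010100100 ; hops seen [H2,H2,H1,H2,H1] ; pick H1
  + 248.237.167.127/32 (H2) depth=32
  + 0.0.0.0/0 (H2) depth=0

== LOOKUPS ==
["H0","H2","H0","H0","H1","H1","H1"]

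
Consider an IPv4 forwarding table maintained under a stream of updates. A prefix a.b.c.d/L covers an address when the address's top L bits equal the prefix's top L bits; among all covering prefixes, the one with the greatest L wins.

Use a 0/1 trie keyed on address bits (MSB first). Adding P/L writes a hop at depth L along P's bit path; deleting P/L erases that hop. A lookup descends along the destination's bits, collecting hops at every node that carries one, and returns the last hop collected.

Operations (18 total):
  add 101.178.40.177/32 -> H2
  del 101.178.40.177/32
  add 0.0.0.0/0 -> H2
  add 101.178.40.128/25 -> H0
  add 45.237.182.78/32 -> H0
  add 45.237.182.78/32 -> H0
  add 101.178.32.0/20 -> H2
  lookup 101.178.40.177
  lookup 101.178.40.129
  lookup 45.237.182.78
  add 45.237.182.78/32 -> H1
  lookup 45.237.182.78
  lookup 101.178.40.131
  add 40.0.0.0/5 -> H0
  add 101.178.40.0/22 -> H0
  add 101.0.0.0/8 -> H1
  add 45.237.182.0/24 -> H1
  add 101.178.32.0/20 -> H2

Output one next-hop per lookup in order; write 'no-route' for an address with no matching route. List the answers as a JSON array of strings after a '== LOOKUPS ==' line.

Process each operation:
  add 101.178.40.177/32 -> H2 at depth 32
  del 101.178.40.177/32 (clear depth 32)
  add 0.0.0.0/0 -> H2 at depth 0
  add 101.178.40.128/25 -> H0 at depth 25
  add 45.237.182.78/32 -> H0 at depth 32
  add 45.237.182.78/32 -> H0 at depth 32
  add 101.178.32.0/20 -> H2 at depth 20
  Q 101.178.40.177: descend 01100101101100100010100010110001 ; hops seen [H2,H2,H0] ; pick H0
  Q 101.178.40.129: descend 01100101101100100010100010 ; hops seen [H2,H2,H0] ; pick H0
  Q 45.237.182.78: descend 00101101111011011011011001001110 ; hops seen [H2,H0] ; pick H0
  add 45.237.182.78/32 -> H1 at depth 32
  Q 45.237.182.78: descend 00101101111011011011011001001110 ; hops seen [H2,H1] ; pick H1
  Q 101.178.40.131: descend 01100101101100100010100010 ; hops seen [H2,H2,H0] ; pick H0
  add 40.0.0.0/5 -> H0 at depth 5
  add 101.178.40.0/22 -> H0 at depth 22
  add 101.0.0.0/8 -> H1 at depth 8
  add 45.237.182.0/24 -> H1 at depth 24
  add 101.178.32.0/20 -> H2 at depth 20

== LOOKUPS ==
["H0","H0","H0","H1","H0"]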